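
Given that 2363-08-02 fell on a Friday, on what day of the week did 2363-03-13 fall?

Wednesday

Count forward from the earlier date (March 13, 2363) to the later (August 2, 2363):
March 2363: 31 − 13 = 18 days remain.
Then April (30), May (31), June (30), July (31): 30 + 31 + 30 + 31 = 122 days.
August 1–2, 2363: 2 days.
Total: 18 + 122 + 2 = 142 days.
142 mod 7 = 2, so 2 days before Friday is Wednesday.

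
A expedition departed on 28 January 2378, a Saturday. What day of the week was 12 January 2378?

Thursday

Count forward from the earlier date (January 12, 2378) to the later (January 28, 2378):
Within January 2378: 28 − 12 = 16 days.
16 mod 7 = 2, so 2 days before Saturday is Thursday.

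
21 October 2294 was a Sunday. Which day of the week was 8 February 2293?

Count forward from the earlier date (February 8, 2293) to the later (October 21, 2294):
February 8, 2293 → February 8, 2294: 365 days.
February 2294: 28 − 8 = 20 days remain (2294 is not a leap year, so February has 28 days).
Then March (31), April (30), May (31), June (30), July (31), August (31), September (30): 31 + 30 + 31 + 30 + 31 + 31 + 30 = 214 days.
October 1–21, 2294: 21 days.
Residual: 255 days.
Total: 620 days.
620 mod 7 = 4, so 4 days before Sunday is Wednesday.

Wednesday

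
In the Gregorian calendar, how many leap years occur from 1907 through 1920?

4

Years divisible by 4 in [1907, 1920]: 1908, 1912, 1916, 1920.
No century exceptions apply. Count: 4.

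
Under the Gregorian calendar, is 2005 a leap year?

No

2005 is not a leap year.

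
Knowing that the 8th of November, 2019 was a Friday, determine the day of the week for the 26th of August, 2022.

Friday

Day-of-year of November 8, 2019: 312.
Day-of-year of August 26, 2022: 238.
2019 has 365 days, so 365 − 312 = 53 days remain in 2019.
Full years: 2020: 366; 2021: 365. Sum = 731.
Total: 53 + 731 + 238 = 1022 days.
1022 is a multiple of 7, so the 26th of August, 2022 falls on the same weekday: Friday.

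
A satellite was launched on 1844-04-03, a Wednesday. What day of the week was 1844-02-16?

Friday

Count forward from the earlier date (February 16, 1844) to the later (April 3, 1844):
February 1844: 29 − 16 = 13 days remain (1844 is a leap year, so February has 29 days).
Then March (31): 31 days.
April 1–3, 1844: 3 days.
Total: 13 + 31 + 3 = 47 days.
47 mod 7 = 5, so 5 days before Wednesday is Friday.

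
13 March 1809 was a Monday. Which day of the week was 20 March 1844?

Wednesday

From March 13, 1809 to March 13, 1844: 35 years, of which 9 contain a Feb 29 — 26×365 + 9×366 = 12784 days.
Within March 1844: 20 − 13 = 7 days.
Total: 12791 days.
12791 mod 7 = 2, so 2 days after Monday is Wednesday.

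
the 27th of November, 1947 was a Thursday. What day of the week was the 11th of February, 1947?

Tuesday

Count forward from the earlier date (February 11, 1947) to the later (November 27, 1947):
February 1947: 28 − 11 = 17 days remain (1947 is not a leap year, so February has 28 days).
Then March (31), April (30), May (31), June (30), July (31), August (31), September (30), October (31): 31 + 30 + 31 + 30 + 31 + 31 + 30 + 31 = 245 days.
November 1–27, 1947: 27 days.
Total: 17 + 245 + 27 = 289 days.
289 mod 7 = 2, so 2 days before Thursday is Tuesday.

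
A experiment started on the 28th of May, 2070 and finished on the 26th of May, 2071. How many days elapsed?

May 2070: 31 − 28 = 3 days remain.
Then 11 full months totalling 334 days.
May 1–26, 2071: 26 days.
Total: 3 + 334 + 26 = 363 days.

363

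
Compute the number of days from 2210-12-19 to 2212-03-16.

453

December 19, 2210 → December 19, 2211: 365 days.
December 2211: 31 − 19 = 12 days remain.
Then January (31), February 2212 (29): 31 + 29 = 60 days.
March 1–16, 2212: 16 days.
Residual: 88 days.
Total: 453 days.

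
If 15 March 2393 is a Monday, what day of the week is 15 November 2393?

Monday

March 2393: 31 − 15 = 16 days remain.
Then April (30), May (31), June (30), July (31), August (31), September (30), October (31): 30 + 31 + 30 + 31 + 31 + 30 + 31 = 214 days.
November 1–15, 2393: 15 days.
Total: 16 + 214 + 15 = 245 days.
245 is a multiple of 7, so 15 November 2393 falls on the same weekday: Monday.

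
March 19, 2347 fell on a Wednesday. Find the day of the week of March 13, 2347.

Thursday

Count forward from the earlier date (March 13, 2347) to the later (March 19, 2347):
Within March 2347: 19 − 13 = 6 days.
6 mod 7 = 6, so 6 days before Wednesday is Thursday.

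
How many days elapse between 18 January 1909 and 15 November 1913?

1762

January 18, 1909 → January 18, 1910: 365 days.
January 18, 1910 → January 18, 1911: 365 days.
January 18, 1911 → January 18, 1912: 365 days.
January 18, 1912 → January 18, 1913: 366 days (1912 is a leap year).
January 1913: 31 − 18 = 13 days remain.
Then 9 full months totalling 273 days.
November 1–15, 1913: 15 days.
Residual: 301 days.
Total: 1762 days.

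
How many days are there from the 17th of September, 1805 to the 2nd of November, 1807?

776

September 17, 1805 → September 17, 1806: 365 days.
September 17, 1806 → September 17, 1807: 365 days.
September 1807: 30 − 17 = 13 days remain.
Then October (31): 31 days.
November 1–2, 1807: 2 days.
Residual: 46 days.
Total: 776 days.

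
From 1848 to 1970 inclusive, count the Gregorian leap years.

Years divisible by 4: 1848, 1852, …, 1968 — 31 in all.
Of these, 1900 is divisible by 100 but not 400, so not leap.
Leap years: 31 − 1 = 30.

30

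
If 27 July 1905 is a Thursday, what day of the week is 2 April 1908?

July 27, 1905 → July 27, 1906: 365 days.
July 27, 1906 → July 27, 1907: 365 days.
July 1907: 31 − 27 = 4 days remain.
Then August (31), September (30), October (31), November (30), December (31), January (31), February 1908 (29), March (31): 31 + 30 + 31 + 30 + 31 + 31 + 29 + 31 = 244 days.
April 1–2, 1908: 2 days.
Residual: 250 days.
Total: 980 days.
980 is a multiple of 7, so 2 April 1908 falls on the same weekday: Thursday.

Thursday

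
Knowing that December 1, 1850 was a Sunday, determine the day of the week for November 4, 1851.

Day-of-year of December 1, 1850: 335.
Day-of-year of November 4, 1851: 308.
1850 has 365 days, so 365 − 335 = 30 days remain in 1850.
Total: 30 + 308 = 338 days.
338 mod 7 = 2, so 2 days after Sunday is Tuesday.

Tuesday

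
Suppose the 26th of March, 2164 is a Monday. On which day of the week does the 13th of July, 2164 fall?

Friday

March 2164: 31 − 26 = 5 days remain.
Then April (30), May (31), June (30): 30 + 31 + 30 = 91 days.
July 1–13, 2164: 13 days.
Total: 5 + 91 + 13 = 109 days.
109 mod 7 = 4, so 4 days after Monday is Friday.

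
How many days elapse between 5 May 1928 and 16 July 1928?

72

May 1928: 31 − 5 = 26 days remain.
Then June (30): 30 days.
July 1–16, 1928: 16 days.
Total: 26 + 30 + 16 = 72 days.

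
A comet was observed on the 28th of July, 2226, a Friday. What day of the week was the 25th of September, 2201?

Friday

Count forward from the earlier date (September 25, 2201) to the later (July 28, 2226):
From September 25, 2201 to September 25, 2225: 24 years, of which 6 contain a Feb 29 — 18×365 + 6×366 = 8766 days.
September 2225: 30 − 25 = 5 days remain.
Then 9 full months totalling 273 days.
July 1–28, 2226: 28 days.
Residual: 306 days.
Total: 9072 days.
9072 is a multiple of 7, so the 25th of September, 2201 falls on the same weekday: Friday.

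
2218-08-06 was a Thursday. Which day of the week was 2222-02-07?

Day-of-year of August 6, 2218: 218.
Day-of-year of February 7, 2222: 38.
2218 has 365 days, so 365 − 218 = 147 days remain in 2218.
Full years: 2219: 365; 2220: 366; 2221: 365. Sum = 1096.
Total: 147 + 1096 + 38 = 1281 days.
1281 is a multiple of 7, so 2222-02-07 falls on the same weekday: Thursday.

Thursday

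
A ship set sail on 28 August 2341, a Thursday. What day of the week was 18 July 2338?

Count forward from the earlier date (July 18, 2338) to the later (August 28, 2341):
July 18, 2338 → July 18, 2339: 365 days.
July 18, 2339 → July 18, 2340: 366 days (2340 is a leap year).
July 18, 2340 → July 18, 2341: 365 days.
July 2341: 31 − 18 = 13 days remain.
August 1–28, 2341: 28 days.
Residual: 41 days.
Total: 1137 days.
1137 mod 7 = 3, so 3 days before Thursday is Monday.

Monday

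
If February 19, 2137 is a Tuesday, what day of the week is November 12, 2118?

Count forward from the earlier date (November 12, 2118) to the later (February 19, 2137):
Day-of-year of November 12, 2118: 316.
Day-of-year of February 19, 2137: 50.
2118 has 365 days, so 365 − 316 = 49 days remain in 2118.
Full years 2119–2136: 13 common + 5 leap = 13×365 + 5×366 = 6575 days.
Total: 49 + 6575 + 50 = 6674 days.
6674 mod 7 = 3, so 3 days before Tuesday is Saturday.

Saturday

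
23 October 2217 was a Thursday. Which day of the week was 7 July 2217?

Count forward from the earlier date (July 7, 2217) to the later (October 23, 2217):
July 2217: 31 − 7 = 24 days remain.
Then August (31), September (30): 31 + 30 = 61 days.
October 1–23, 2217: 23 days.
Total: 24 + 61 + 23 = 108 days.
108 mod 7 = 3, so 3 days before Thursday is Monday.

Monday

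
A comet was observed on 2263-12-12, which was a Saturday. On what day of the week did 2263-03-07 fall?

Count forward from the earlier date (March 7, 2263) to the later (December 12, 2263):
March 2263: 31 − 7 = 24 days remain.
Then April (30), May (31), June (30), July (31), August (31), September (30), October (31), November (30): 30 + 31 + 30 + 31 + 31 + 30 + 31 + 30 = 244 days.
December 1–12, 2263: 12 days.
Total: 24 + 244 + 12 = 280 days.
280 is a multiple of 7, so 2263-03-07 falls on the same weekday: Saturday.

Saturday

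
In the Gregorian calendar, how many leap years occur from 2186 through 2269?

20

Years divisible by 4: 2188, 2192, …, 2268 — 21 in all.
Of these, 2200 is divisible by 100 but not 400, so not leap.
Leap years: 21 − 1 = 20.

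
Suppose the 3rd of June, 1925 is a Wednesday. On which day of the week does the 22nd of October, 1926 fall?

Friday

June 3, 1925 → June 3, 1926: 365 days.
June 1926: 30 − 3 = 27 days remain.
Then July (31), August (31), September (30): 31 + 31 + 30 = 92 days.
October 1–22, 1926: 22 days.
Residual: 141 days.
Total: 506 days.
506 mod 7 = 2, so 2 days after Wednesday is Friday.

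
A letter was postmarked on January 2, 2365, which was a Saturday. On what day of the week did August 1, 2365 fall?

Sunday

January 2365: 31 − 2 = 29 days remain.
Then February 2365 (28), March (31), April (30), May (31), June (30), July (31): 28 + 31 + 30 + 31 + 30 + 31 = 181 days.
August 1, 2365: 1 day.
Total: 29 + 181 + 1 = 211 days.
211 mod 7 = 1, so 1 day after Saturday is Sunday.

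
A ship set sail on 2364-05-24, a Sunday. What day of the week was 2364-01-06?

Count forward from the earlier date (January 6, 2364) to the later (May 24, 2364):
January 2364: 31 − 6 = 25 days remain.
Then February 2364 (29), March (31), April (30): 29 + 31 + 30 = 90 days.
May 1–24, 2364: 24 days.
Total: 25 + 90 + 24 = 139 days.
139 mod 7 = 6, so 6 days before Sunday is Monday.

Monday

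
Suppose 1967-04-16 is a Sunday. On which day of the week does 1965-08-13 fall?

Count forward from the earlier date (August 13, 1965) to the later (April 16, 1967):
August 13, 1965 → August 13, 1966: 365 days.
August 1966: 31 − 13 = 18 days remain.
Then September (30), October (31), November (30), December (31), January (31), February 1967 (28), March (31): 30 + 31 + 30 + 31 + 31 + 28 + 31 = 212 days.
April 1–16, 1967: 16 days.
Residual: 246 days.
Total: 611 days.
611 mod 7 = 2, so 2 days before Sunday is Friday.

Friday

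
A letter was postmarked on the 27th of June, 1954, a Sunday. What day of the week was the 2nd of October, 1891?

Friday

Count forward from the earlier date (October 2, 1891) to the later (June 27, 1954):
Day-of-year of October 2, 1891: 275.
Day-of-year of June 27, 1954: 178.
1891 has 365 days, so 365 − 275 = 90 days remain in 1891.
Full years 1892–1953: 47 common + 15 leap = 47×365 + 15×366 = 22645 days.
Total: 90 + 22645 + 178 = 22913 days.
22913 mod 7 = 2, so 2 days before Sunday is Friday.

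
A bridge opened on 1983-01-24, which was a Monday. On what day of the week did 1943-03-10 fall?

Count forward from the earlier date (March 10, 1943) to the later (January 24, 1983):
From March 10, 1943 to March 10, 1982: 39 years, of which 10 contain a Feb 29 — 29×365 + 10×366 = 14245 days.
March 1982: 31 − 10 = 21 days remain.
Then 9 full months totalling 275 days.
January 1–24, 1983: 24 days.
Residual: 320 days.
Total: 14565 days.
14565 mod 7 = 5, so 5 days before Monday is Wednesday.

Wednesday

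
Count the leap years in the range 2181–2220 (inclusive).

9

Years divisible by 4 in [2181, 2220]: 2184, 2188, 2192, 2196, 2200, 2204, 2208, 2212, 2216, 2220.
Of these, 2200 is divisible by 100 but not 400, so not leap.
Leap years: 10 − 1 = 9.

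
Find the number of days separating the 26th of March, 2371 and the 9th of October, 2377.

2389

Day-of-year of March 26, 2371: 85.
Day-of-year of October 9, 2377: 282.
2371 has 365 days, so 365 − 85 = 280 days remain in 2371.
Full years: 2372: 366; 2373: 365; 2374: 365; 2375: 365; 2376: 366. Sum = 1827.
Total: 280 + 1827 + 282 = 2389 days.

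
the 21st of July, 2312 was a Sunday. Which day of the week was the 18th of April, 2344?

Day-of-year of July 21, 2312: 203.
Day-of-year of April 18, 2344: 109.
2312 has 366 days, so 366 − 203 = 163 days remain in 2312.
Full years 2313–2343: 24 common + 7 leap = 24×365 + 7×366 = 11322 days.
Total: 163 + 11322 + 109 = 11594 days.
11594 mod 7 = 2, so 2 days after Sunday is Tuesday.

Tuesday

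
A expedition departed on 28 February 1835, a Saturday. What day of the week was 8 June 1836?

February 28, 1835 → February 28, 1836: 365 days.
February 1836: 29 − 28 = 1 day remains (1836 is a leap year, so February has 29 days).
Then March (31), April (30), May (31): 31 + 30 + 31 = 92 days.
June 1–8, 1836: 8 days.
Residual: 101 days.
Total: 466 days.
466 mod 7 = 4, so 4 days after Saturday is Wednesday.

Wednesday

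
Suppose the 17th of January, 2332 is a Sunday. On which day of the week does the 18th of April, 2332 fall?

Monday

January 2332: 31 − 17 = 14 days remain.
Then February 2332 (29), March (31): 29 + 31 = 60 days.
April 1–18, 2332: 18 days.
Total: 14 + 60 + 18 = 92 days.
92 mod 7 = 1, so 1 day after Sunday is Monday.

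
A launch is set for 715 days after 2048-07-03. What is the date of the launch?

2050-06-18

Count 715 days after July 3, 2048:
July 3, 2048 → July 3, 2049: 365 days.
July 2049: 31 − 3 = 28 days remain.
Then 10 full months totalling 304 days.
June 1–18, 2050: 18 days.
Residual: 350 days.
Total: 715 days.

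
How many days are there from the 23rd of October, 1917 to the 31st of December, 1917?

October 1917: 31 − 23 = 8 days remain.
Then November (30): 30 days.
December 1–31, 1917: 31 days.
Total: 8 + 30 + 31 = 69 days.

69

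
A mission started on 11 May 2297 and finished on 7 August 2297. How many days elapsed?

88

May 2297: 31 − 11 = 20 days remain.
Then June (30), July (31): 30 + 31 = 61 days.
August 1–7, 2297: 7 days.
Total: 20 + 61 + 7 = 88 days.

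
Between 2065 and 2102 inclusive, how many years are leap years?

8

Years divisible by 4 in [2065, 2102]: 2068, 2072, 2076, 2080, 2084, 2088, 2092, 2096, 2100.
Of these, 2100 is divisible by 100 but not 400, so not leap.
Leap years: 9 − 1 = 8.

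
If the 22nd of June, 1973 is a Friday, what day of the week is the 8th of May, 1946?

Wednesday

Count forward from the earlier date (May 8, 1946) to the later (June 22, 1973):
From May 8, 1946 to May 8, 1973: 27 years, of which 7 contain a Feb 29 — 20×365 + 7×366 = 9862 days.
May 1973: 31 − 8 = 23 days remain.
June 1–22, 1973: 22 days.
Residual: 45 days.
Total: 9907 days.
9907 mod 7 = 2, so 2 days before Friday is Wednesday.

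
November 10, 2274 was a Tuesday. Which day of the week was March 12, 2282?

Sunday

From November 10, 2274 to November 10, 2281: 7 years, of which 2 contain a Feb 29 — 5×365 + 2×366 = 2557 days.
November 2281: 30 − 10 = 20 days remain.
Then December (31), January (31), February 2282 (28): 31 + 31 + 28 = 90 days.
March 1–12, 2282: 12 days.
Residual: 122 days.
Total: 2679 days.
2679 mod 7 = 5, so 5 days after Tuesday is Sunday.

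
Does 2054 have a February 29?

No

2054 is not a leap year.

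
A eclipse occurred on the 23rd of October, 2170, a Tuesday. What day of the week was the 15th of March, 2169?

Wednesday

Count forward from the earlier date (March 15, 2169) to the later (October 23, 2170):
March 15, 2169 → March 15, 2170: 365 days.
March 2170: 31 − 15 = 16 days remain.
Then April (30), May (31), June (30), July (31), August (31), September (30): 30 + 31 + 30 + 31 + 31 + 30 = 183 days.
October 1–23, 2170: 23 days.
Residual: 222 days.
Total: 587 days.
587 mod 7 = 6, so 6 days before Tuesday is Wednesday.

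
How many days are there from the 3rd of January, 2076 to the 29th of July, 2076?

208

January 2076: 31 − 3 = 28 days remain.
Then February 2076 (29), March (31), April (30), May (31), June (30): 29 + 31 + 30 + 31 + 30 = 151 days.
July 1–29, 2076: 29 days.
Total: 28 + 151 + 29 = 208 days.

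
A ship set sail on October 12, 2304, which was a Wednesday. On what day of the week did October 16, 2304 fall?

Sunday

Within October 2304: 16 − 12 = 4 days.
4 mod 7 = 4, so 4 days after Wednesday is Sunday.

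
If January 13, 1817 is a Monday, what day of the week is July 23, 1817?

Wednesday

January 1817: 31 − 13 = 18 days remain.
Then February 1817 (28), March (31), April (30), May (31), June (30): 28 + 31 + 30 + 31 + 30 = 150 days.
July 1–23, 1817: 23 days.
Total: 18 + 150 + 23 = 191 days.
191 mod 7 = 2, so 2 days after Monday is Wednesday.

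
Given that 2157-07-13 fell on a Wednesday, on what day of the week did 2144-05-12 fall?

Tuesday

Count forward from the earlier date (May 12, 2144) to the later (July 13, 2157):
Day-of-year of May 12, 2144: 133.
Day-of-year of July 13, 2157: 194.
2144 has 366 days, so 366 − 133 = 233 days remain in 2144.
Full years 2145–2156: 9 common + 3 leap = 9×365 + 3×366 = 4383 days.
Total: 233 + 4383 + 194 = 4810 days.
4810 mod 7 = 1, so 1 day before Wednesday is Tuesday.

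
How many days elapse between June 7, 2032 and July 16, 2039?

2595

From June 7, 2032 to June 7, 2039: 7 years, of which 1 contains a Feb 29 — 6×365 + 1×366 = 2556 days.
June 2039: 30 − 7 = 23 days remain.
July 1–16, 2039: 16 days.
Residual: 39 days.
Total: 2595 days.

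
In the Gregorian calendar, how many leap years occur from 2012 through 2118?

Years divisible by 4: 2012, 2016, …, 2116 — 27 in all.
Of these, 2100 is divisible by 100 but not 400, so not leap.
Leap years: 27 − 1 = 26.

26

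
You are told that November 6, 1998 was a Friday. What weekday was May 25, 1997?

Count forward from the earlier date (May 25, 1997) to the later (November 6, 1998):
Day-of-year of May 25, 1997: 145.
Day-of-year of November 6, 1998: 310.
1997 has 365 days, so 365 − 145 = 220 days remain in 1997.
Total: 220 + 310 = 530 days.
530 mod 7 = 5, so 5 days before Friday is Sunday.

Sunday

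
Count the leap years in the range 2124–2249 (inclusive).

31

Years divisible by 4: 2124, 2128, …, 2248 — 32 in all.
Of these, 2200 is divisible by 100 but not 400, so not leap.
Leap years: 32 − 1 = 31.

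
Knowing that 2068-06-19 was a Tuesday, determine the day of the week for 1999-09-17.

Friday

Count forward from the earlier date (September 17, 1999) to the later (June 19, 2068):
From September 17, 1999 to September 17, 2067: 68 years, of which 17 contain a Feb 29 — 51×365 + 17×366 = 24837 days.
(2000 is a leap year (divisible by 400).)
September 2067: 30 − 17 = 13 days remain.
Then October (31), November (30), December (31), January (31), February 2068 (29), March (31), April (30), May (31): 31 + 30 + 31 + 31 + 29 + 31 + 30 + 31 = 244 days.
June 1–19, 2068: 19 days.
Residual: 276 days.
Total: 25113 days.
25113 mod 7 = 4, so 4 days before Tuesday is Friday.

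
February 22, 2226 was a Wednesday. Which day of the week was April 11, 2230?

Sunday

Day-of-year of February 22, 2226: 53.
Day-of-year of April 11, 2230: 101.
2226 has 365 days, so 365 − 53 = 312 days remain in 2226.
Full years: 2227: 365; 2228: 366; 2229: 365. Sum = 1096.
Total: 312 + 1096 + 101 = 1509 days.
1509 mod 7 = 4, so 4 days after Wednesday is Sunday.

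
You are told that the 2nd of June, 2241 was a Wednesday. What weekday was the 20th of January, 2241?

Count forward from the earlier date (January 20, 2241) to the later (June 2, 2241):
January 2241: 31 − 20 = 11 days remain.
Then February 2241 (28), March (31), April (30), May (31): 28 + 31 + 30 + 31 = 120 days.
June 1–2, 2241: 2 days.
Total: 11 + 120 + 2 = 133 days.
133 is a multiple of 7, so the 20th of January, 2241 falls on the same weekday: Wednesday.

Wednesday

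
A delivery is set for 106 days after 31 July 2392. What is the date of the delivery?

14 November 2392

Count 106 days after July 31, 2392:
July 2392: 31 − 31 = 0 days remain.
Then August (31), September (30), October (31): 31 + 30 + 31 = 92 days.
November 1–14, 2392: 14 days.
Total: 0 + 92 + 14 = 106 days.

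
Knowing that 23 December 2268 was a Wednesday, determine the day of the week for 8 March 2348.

Monday

From December 23, 2268 to December 23, 2347: 79 years, of which 18 contain a Feb 29 — 61×365 + 18×366 = 28853 days.
(2300 is not a leap year (divisible by 100 but not 400).)
December 2347: 31 − 23 = 8 days remain.
Then January (31), February 2348 (29): 31 + 29 = 60 days.
March 1–8, 2348: 8 days.
Residual: 76 days.
Total: 28929 days.
28929 mod 7 = 5, so 5 days after Wednesday is Monday.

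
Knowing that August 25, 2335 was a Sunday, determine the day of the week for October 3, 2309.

Count forward from the earlier date (October 3, 2309) to the later (August 25, 2335):
Day-of-year of October 3, 2309: 276.
Day-of-year of August 25, 2335: 237.
2309 has 365 days, so 365 − 276 = 89 days remain in 2309.
Full years 2310–2334: 19 common + 6 leap = 19×365 + 6×366 = 9131 days.
Total: 89 + 9131 + 237 = 9457 days.
9457 is a multiple of 7, so October 3, 2309 falls on the same weekday: Sunday.

Sunday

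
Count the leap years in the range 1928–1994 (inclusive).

17

Years divisible by 4: 1928, 1932, …, 1992 — 17 in all.
No century exceptions apply. Count: 17.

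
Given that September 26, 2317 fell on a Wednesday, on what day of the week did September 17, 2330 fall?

From September 26, 2317 to September 26, 2329: 12 years, of which 3 contain a Feb 29 — 9×365 + 3×366 = 4383 days.
September 2329: 30 − 26 = 4 days remain.
Then 11 full months totalling 335 days.
September 1–17, 2330: 17 days.
Residual: 356 days.
Total: 4739 days.
4739 is a multiple of 7, so September 17, 2330 falls on the same weekday: Wednesday.

Wednesday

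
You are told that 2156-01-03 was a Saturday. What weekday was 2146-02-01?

Count forward from the earlier date (February 1, 2146) to the later (January 3, 2156):
Day-of-year of February 1, 2146: 32.
Day-of-year of January 3, 2156: 3.
2146 has 365 days, so 365 − 32 = 333 days remain in 2146.
Full years 2147–2155: 7 common + 2 leap = 7×365 + 2×366 = 3287 days.
Total: 333 + 3287 + 3 = 3623 days.
3623 mod 7 = 4, so 4 days before Saturday is Tuesday.

Tuesday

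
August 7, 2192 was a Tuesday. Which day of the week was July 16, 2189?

Count forward from the earlier date (July 16, 2189) to the later (August 7, 2192):
July 16, 2189 → July 16, 2190: 365 days.
July 16, 2190 → July 16, 2191: 365 days.
July 16, 2191 → July 16, 2192: 366 days (2192 is a leap year).
July 2192: 31 − 16 = 15 days remain.
August 1–7, 2192: 7 days.
Residual: 22 days.
Total: 1118 days.
1118 mod 7 = 5, so 5 days before Tuesday is Thursday.

Thursday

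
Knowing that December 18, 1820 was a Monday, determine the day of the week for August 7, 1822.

December 18, 1820 → December 18, 1821: 365 days.
December 1821: 31 − 18 = 13 days remain.
Then January (31), February 1822 (28), March (31), April (30), May (31), June (30), July (31): 31 + 28 + 31 + 30 + 31 + 30 + 31 = 212 days.
August 1–7, 1822: 7 days.
Residual: 232 days.
Total: 597 days.
597 mod 7 = 2, so 2 days after Monday is Wednesday.

Wednesday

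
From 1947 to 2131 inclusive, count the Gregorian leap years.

Years divisible by 4: 1948, 1952, …, 2128 — 46 in all.
Of these, 2100 is divisible by 100 but not 400, so not leap.
2000 is divisible by 400, so still leap.
Leap years: 46 − 1 = 45.

45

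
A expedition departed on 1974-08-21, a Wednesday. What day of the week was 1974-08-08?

Count forward from the earlier date (August 8, 1974) to the later (August 21, 1974):
Within August 1974: 21 − 8 = 13 days.
13 mod 7 = 6, so 6 days before Wednesday is Thursday.

Thursday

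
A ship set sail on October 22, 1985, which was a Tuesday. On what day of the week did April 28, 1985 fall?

Count forward from the earlier date (April 28, 1985) to the later (October 22, 1985):
April 1985: 30 − 28 = 2 days remain.
Then May (31), June (30), July (31), August (31), September (30): 31 + 30 + 31 + 31 + 30 = 153 days.
October 1–22, 1985: 22 days.
Total: 2 + 153 + 22 = 177 days.
177 mod 7 = 2, so 2 days before Tuesday is Sunday.

Sunday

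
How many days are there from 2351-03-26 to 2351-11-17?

236

March 2351: 31 − 26 = 5 days remain.
Then April (30), May (31), June (30), July (31), August (31), September (30), October (31): 30 + 31 + 30 + 31 + 31 + 30 + 31 = 214 days.
November 1–17, 2351: 17 days.
Total: 5 + 214 + 17 = 236 days.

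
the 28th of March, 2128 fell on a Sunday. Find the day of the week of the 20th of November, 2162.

Day-of-year of March 28, 2128: 88.
Day-of-year of November 20, 2162: 324.
2128 has 366 days, so 366 − 88 = 278 days remain in 2128.
Full years 2129–2161: 25 common + 8 leap = 25×365 + 8×366 = 12053 days.
Total: 278 + 12053 + 324 = 12655 days.
12655 mod 7 = 6, so 6 days after Sunday is Saturday.

Saturday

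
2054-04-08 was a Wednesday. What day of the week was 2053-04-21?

Count forward from the earlier date (April 21, 2053) to the later (April 8, 2054):
April 2053: 30 − 21 = 9 days remain.
Then 11 full months totalling 335 days.
April 1–8, 2054: 8 days.
Residual: 352 days.
Total: 352 days.
352 mod 7 = 2, so 2 days before Wednesday is Monday.

Monday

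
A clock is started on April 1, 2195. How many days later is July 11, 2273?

28590

Day-of-year of April 1, 2195: 91.
Day-of-year of July 11, 2273: 192.
2195 has 365 days, so 365 − 91 = 274 days remain in 2195.
Full years 2196–2272: 58 common + 19 leap = 58×365 + 19×366 = 28124 days.
Total: 274 + 28124 + 192 = 28590 days.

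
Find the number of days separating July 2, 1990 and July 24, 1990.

22

Within July 1990: 24 − 2 = 22 days.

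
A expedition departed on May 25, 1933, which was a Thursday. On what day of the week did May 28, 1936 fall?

May 25, 1933 → May 25, 1934: 365 days.
May 25, 1934 → May 25, 1935: 365 days.
May 25, 1935 → May 25, 1936: 366 days (1936 is a leap year).
Within May 1936: 28 − 25 = 3 days.
Total: 1099 days.
1099 is a multiple of 7, so May 28, 1936 falls on the same weekday: Thursday.

Thursday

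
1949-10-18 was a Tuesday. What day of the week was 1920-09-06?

Count forward from the earlier date (September 6, 1920) to the later (October 18, 1949):
Day-of-year of September 6, 1920: 250.
Day-of-year of October 18, 1949: 291.
1920 has 366 days, so 366 − 250 = 116 days remain in 1920.
Full years 1921–1948: 21 common + 7 leap = 21×365 + 7×366 = 10227 days.
Total: 116 + 10227 + 291 = 10634 days.
10634 mod 7 = 1, so 1 day before Tuesday is Monday.

Monday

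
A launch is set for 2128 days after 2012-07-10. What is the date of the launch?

2018-05-08

Count 2128 days after July 10, 2012:
Day-of-year of July 10, 2012: 192.
Day-of-year of May 8, 2018: 128.
2012 has 366 days, so 366 − 192 = 174 days remain in 2012.
Full years: 2013: 365; 2014: 365; 2015: 365; 2016: 366; 2017: 365. Sum = 1826.
Total: 174 + 1826 + 128 = 2128 days.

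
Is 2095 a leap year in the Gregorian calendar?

No

2095 is not a leap year.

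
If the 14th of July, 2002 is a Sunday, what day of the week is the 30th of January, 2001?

Count forward from the earlier date (January 30, 2001) to the later (July 14, 2002):
January 2001: 31 − 30 = 1 day remains.
Then 17 full months totalling 515 days.
July 1–14, 2002: 14 days.
Total: 1 + 515 + 14 = 530 days.
530 mod 7 = 5, so 5 days before Sunday is Tuesday.

Tuesday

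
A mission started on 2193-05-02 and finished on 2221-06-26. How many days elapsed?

From May 2, 2193 to May 2, 2221: 28 years, of which 6 contain a Feb 29 — 22×365 + 6×366 = 10226 days.
(2200 is not a leap year (divisible by 100 but not 400).)
May 2221: 31 − 2 = 29 days remain.
June 1–26, 2221: 26 days.
Residual: 55 days.
Total: 10281 days.

10281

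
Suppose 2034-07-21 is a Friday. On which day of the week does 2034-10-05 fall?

Thursday

July 2034: 31 − 21 = 10 days remain.
Then August (31), September (30): 31 + 30 = 61 days.
October 1–5, 2034: 5 days.
Total: 10 + 61 + 5 = 76 days.
76 mod 7 = 6, so 6 days after Friday is Thursday.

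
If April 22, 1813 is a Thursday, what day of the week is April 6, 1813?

Count forward from the earlier date (April 6, 1813) to the later (April 22, 1813):
Within April 1813: 22 − 6 = 16 days.
16 mod 7 = 2, so 2 days before Thursday is Tuesday.

Tuesday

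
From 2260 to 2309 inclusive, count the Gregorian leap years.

12

Years divisible by 4: 2260, 2264, …, 2308 — 13 in all.
Of these, 2300 is divisible by 100 but not 400, so not leap.
Leap years: 13 − 1 = 12.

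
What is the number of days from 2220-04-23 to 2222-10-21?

April 23, 2220 → April 23, 2221: 365 days.
April 23, 2221 → April 23, 2222: 365 days.
April 2222: 30 − 23 = 7 days remain.
Then May (31), June (30), July (31), August (31), September (30): 31 + 30 + 31 + 31 + 30 = 153 days.
October 1–21, 2222: 21 days.
Residual: 181 days.
Total: 911 days.

911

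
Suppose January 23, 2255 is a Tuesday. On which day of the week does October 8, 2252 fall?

Count forward from the earlier date (October 8, 2252) to the later (January 23, 2255):
Day-of-year of October 8, 2252: 282.
Day-of-year of January 23, 2255: 23.
2252 has 366 days, so 366 − 282 = 84 days remain in 2252.
Full years: 2253: 365; 2254: 365. Sum = 730.
Total: 84 + 730 + 23 = 837 days.
837 mod 7 = 4, so 4 days before Tuesday is Friday.

Friday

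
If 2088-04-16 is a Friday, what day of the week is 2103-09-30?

Day-of-year of April 16, 2088: 107.
Day-of-year of September 30, 2103: 273.
2088 has 366 days, so 366 − 107 = 259 days remain in 2088.
Full years 2089–2102: 12 common + 2 leap = 12×365 + 2×366 = 5112 days.
Total: 259 + 5112 + 273 = 5644 days.
5644 mod 7 = 2, so 2 days after Friday is Sunday.

Sunday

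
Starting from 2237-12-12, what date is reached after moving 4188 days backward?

2226-06-25

Count 4188 days before December 12, 2237:
From June 25, 2226 to June 25, 2237: 11 years, of which 3 contain a Feb 29 — 8×365 + 3×366 = 4018 days.
June 2237: 30 − 25 = 5 days remain.
Then July (31), August (31), September (30), October (31), November (30): 31 + 31 + 30 + 31 + 30 = 153 days.
December 1–12, 2237: 12 days.
Residual: 170 days.
Total: 4188 days.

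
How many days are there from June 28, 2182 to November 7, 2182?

June 2182: 30 − 28 = 2 days remain.
Then July (31), August (31), September (30), October (31): 31 + 31 + 30 + 31 = 123 days.
November 1–7, 2182: 7 days.
Total: 2 + 123 + 7 = 132 days.

132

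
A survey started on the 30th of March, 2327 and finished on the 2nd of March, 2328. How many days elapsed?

Day-of-year of March 30, 2327: 89.
Day-of-year of March 2, 2328: 62.
2327 has 365 days, so 365 − 89 = 276 days remain in 2327.
Total: 276 + 62 = 338 days.

338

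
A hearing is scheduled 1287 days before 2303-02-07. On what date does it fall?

2299-07-30

Count 1287 days before February 7, 2303:
Day-of-year of July 30, 2299: 211.
Day-of-year of February 7, 2303: 38.
2299 has 365 days, so 365 − 211 = 154 days remain in 2299.
Full years: 2300: 365; 2301: 365; 2302: 365. Sum = 1095.
Total: 154 + 1095 + 38 = 1287 days.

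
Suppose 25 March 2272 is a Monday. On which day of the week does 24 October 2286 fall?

Sunday

From March 25, 2272 to March 25, 2286: 14 years, of which 3 contain a Feb 29 — 11×365 + 3×366 = 5113 days.
March 2286: 31 − 25 = 6 days remain.
Then April (30), May (31), June (30), July (31), August (31), September (30): 30 + 31 + 30 + 31 + 31 + 30 = 183 days.
October 1–24, 2286: 24 days.
Residual: 213 days.
Total: 5326 days.
5326 mod 7 = 6, so 6 days after Monday is Sunday.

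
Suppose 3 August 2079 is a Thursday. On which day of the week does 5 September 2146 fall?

Monday

From August 3, 2079 to August 3, 2146: 67 years, of which 16 contain a Feb 29 — 51×365 + 16×366 = 24471 days.
(2100 is not a leap year (divisible by 100 but not 400).)
August 2146: 31 − 3 = 28 days remain.
September 1–5, 2146: 5 days.
Residual: 33 days.
Total: 24504 days.
24504 mod 7 = 4, so 4 days after Thursday is Monday.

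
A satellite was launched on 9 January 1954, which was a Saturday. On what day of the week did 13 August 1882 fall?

Count forward from the earlier date (August 13, 1882) to the later (January 9, 1954):
Day-of-year of August 13, 1882: 225.
Day-of-year of January 9, 1954: 9.
1882 has 365 days, so 365 − 225 = 140 days remain in 1882.
Full years 1883–1953: 54 common + 17 leap = 54×365 + 17×366 = 25932 days.
Total: 140 + 25932 + 9 = 26081 days.
26081 mod 7 = 6, so 6 days before Saturday is Sunday.

Sunday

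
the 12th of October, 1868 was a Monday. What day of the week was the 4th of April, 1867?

Count forward from the earlier date (April 4, 1867) to the later (October 12, 1868):
Day-of-year of April 4, 1867: 94.
Day-of-year of October 12, 1868: 286.
1867 has 365 days, so 365 − 94 = 271 days remain in 1867.
Total: 271 + 286 = 557 days.
557 mod 7 = 4, so 4 days before Monday is Thursday.

Thursday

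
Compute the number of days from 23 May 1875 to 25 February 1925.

18175

Day-of-year of May 23, 1875: 143.
Day-of-year of February 25, 1925: 56.
1875 has 365 days, so 365 − 143 = 222 days remain in 1875.
Full years 1876–1924: 37 common + 12 leap = 37×365 + 12×366 = 17897 days.
Total: 222 + 17897 + 56 = 18175 days.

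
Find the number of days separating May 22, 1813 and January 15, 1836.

Day-of-year of May 22, 1813: 142.
Day-of-year of January 15, 1836: 15.
1813 has 365 days, so 365 − 142 = 223 days remain in 1813.
Full years 1814–1835: 17 common + 5 leap = 17×365 + 5×366 = 8035 days.
Total: 223 + 8035 + 15 = 8273 days.

8273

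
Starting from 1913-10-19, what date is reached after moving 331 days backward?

1912-11-22

Count 331 days before October 19, 1913:
November 1912: 30 − 22 = 8 days remain.
Then 10 full months totalling 304 days.
October 1–19, 1913: 19 days.
Residual: 331 days.
Total: 331 days.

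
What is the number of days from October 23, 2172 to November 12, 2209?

Day-of-year of October 23, 2172: 297.
Day-of-year of November 12, 2209: 316.
2172 has 366 days, so 366 − 297 = 69 days remain in 2172.
Full years 2173–2208: 28 common + 8 leap = 28×365 + 8×366 = 13148 days.
Total: 69 + 13148 + 316 = 13533 days.

13533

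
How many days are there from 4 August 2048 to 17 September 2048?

August 2048: 31 − 4 = 27 days remain.
September 1–17, 2048: 17 days.
Total: 27 + 17 = 44 days.

44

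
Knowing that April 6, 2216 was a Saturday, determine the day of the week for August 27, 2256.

Wednesday

Day-of-year of April 6, 2216: 97.
Day-of-year of August 27, 2256: 240.
2216 has 366 days, so 366 − 97 = 269 days remain in 2216.
Full years 2217–2255: 30 common + 9 leap = 30×365 + 9×366 = 14244 days.
Total: 269 + 14244 + 240 = 14753 days.
14753 mod 7 = 4, so 4 days after Saturday is Wednesday.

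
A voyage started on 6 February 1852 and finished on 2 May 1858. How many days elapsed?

February 6, 1852 → February 6, 1853: 366 days (1852 is a leap year).
February 6, 1853 → February 6, 1854: 365 days.
February 6, 1854 → February 6, 1855: 365 days.
February 6, 1855 → February 6, 1856: 365 days.
February 6, 1856 → February 6, 1857: 366 days (1856 is a leap year).
February 6, 1857 → February 6, 1858: 365 days.
February 1858: 28 − 6 = 22 days remain (1858 is not a leap year, so February has 28 days).
Then March (31), April (30): 31 + 30 = 61 days.
May 1–2, 1858: 2 days.
Residual: 85 days.
Total: 2277 days.

2277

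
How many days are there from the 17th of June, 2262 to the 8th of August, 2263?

Day-of-year of June 17, 2262: 168.
Day-of-year of August 8, 2263: 220.
2262 has 365 days, so 365 − 168 = 197 days remain in 2262.
Total: 197 + 220 = 417 days.

417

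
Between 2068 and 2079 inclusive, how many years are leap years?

3

Years divisible by 4 in [2068, 2079]: 2068, 2072, 2076.
No century exceptions apply. Count: 3.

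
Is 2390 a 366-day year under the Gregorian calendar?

2390 is not a leap year.

No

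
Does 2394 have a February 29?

2394 is not a leap year.

No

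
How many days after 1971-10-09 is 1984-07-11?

4659

From October 9, 1971 to October 9, 1983: 12 years, of which 3 contain a Feb 29 — 9×365 + 3×366 = 4383 days.
October 1983: 31 − 9 = 22 days remain.
Then November (30), December (31), January (31), February 1984 (29), March (31), April (30), May (31), June (30): 30 + 31 + 31 + 29 + 31 + 30 + 31 + 30 = 243 days.
July 1–11, 1984: 11 days.
Residual: 276 days.
Total: 4659 days.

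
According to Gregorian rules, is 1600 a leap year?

1600 is a leap year (divisible by 400).

Yes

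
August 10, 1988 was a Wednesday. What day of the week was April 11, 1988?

Monday

Count forward from the earlier date (April 11, 1988) to the later (August 10, 1988):
April 1988: 30 − 11 = 19 days remain.
Then May (31), June (30), July (31): 31 + 30 + 31 = 92 days.
August 1–10, 1988: 10 days.
Total: 19 + 92 + 10 = 121 days.
121 mod 7 = 2, so 2 days before Wednesday is Monday.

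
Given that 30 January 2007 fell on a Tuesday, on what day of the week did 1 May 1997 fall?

Count forward from the earlier date (May 1, 1997) to the later (January 30, 2007):
From May 1, 1997 to May 1, 2006: 9 years, of which 2 contain a Feb 29 — 7×365 + 2×366 = 3287 days.
(2000 is a leap year (divisible by 400).)
May 2006: 31 − 1 = 30 days remain.
Then June (30), July (31), August (31), September (30), October (31), November (30), December (31): 30 + 31 + 31 + 30 + 31 + 30 + 31 = 214 days.
January 1–30, 2007: 30 days.
Residual: 274 days.
Total: 3561 days.
3561 mod 7 = 5, so 5 days before Tuesday is Thursday.

Thursday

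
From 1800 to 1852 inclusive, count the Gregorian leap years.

Years divisible by 4: 1800, 1804, …, 1852 — 14 in all.
Of these, 1800 is divisible by 100 but not 400, so not leap.
Leap years: 14 − 1 = 13.

13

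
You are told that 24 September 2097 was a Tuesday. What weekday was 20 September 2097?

Friday

Count forward from the earlier date (September 20, 2097) to the later (September 24, 2097):
Within September 2097: 24 − 20 = 4 days.
4 mod 7 = 4, so 4 days before Tuesday is Friday.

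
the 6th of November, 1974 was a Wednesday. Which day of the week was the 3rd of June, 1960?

Friday

Count forward from the earlier date (June 3, 1960) to the later (November 6, 1974):
Day-of-year of June 3, 1960: 155.
Day-of-year of November 6, 1974: 310.
1960 has 366 days, so 366 − 155 = 211 days remain in 1960.
Full years 1961–1973: 10 common + 3 leap = 10×365 + 3×366 = 4748 days.
Total: 211 + 4748 + 310 = 5269 days.
5269 mod 7 = 5, so 5 days before Wednesday is Friday.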